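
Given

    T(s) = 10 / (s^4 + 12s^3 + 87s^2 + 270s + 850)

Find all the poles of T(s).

The poles are the roots of the denominator s^4 + 12s^3 + 87s^2 + 270s + 850 = 0.
No real roots exist; factor into two real quadratics: (s^2 + 10s + 50)(s^2 + 2s + 17) = 0.
Each quadratic gives a conjugate pair via the quadratic formula.

s = -5 ± 5j, -1 ± 4j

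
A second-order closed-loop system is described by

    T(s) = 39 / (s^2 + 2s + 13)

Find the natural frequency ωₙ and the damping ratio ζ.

ωₙ ≈ 3.606 rad/s, ζ ≈ 0.2774

Compare the denominator to the standard form s^2 + 2ζωₙs + ωₙ².
ωₙ² = 13, so ωₙ = √13 ≈ 3.606 rad/s.
2ζωₙ = 2, so ζ = 2/(2·√13) ≈ 0.2774.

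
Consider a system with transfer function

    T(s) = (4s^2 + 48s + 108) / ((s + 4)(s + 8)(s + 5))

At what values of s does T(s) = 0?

s = -3, -9

Set the numerator to zero: 4s^2 + 48s + 108 = 0, i.e. 4·(s^2 + 12s + 27) = 0.
Factoring: (s + 3)(s + 9) = 0.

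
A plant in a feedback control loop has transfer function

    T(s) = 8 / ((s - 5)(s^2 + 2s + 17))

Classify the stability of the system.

unstable

The poles can be read from the denominator factors: s = 5, -1 + 4j, -1 - 4j.
Since the pole(s) at s = 5 lie in the right half-plane, the system is unstable.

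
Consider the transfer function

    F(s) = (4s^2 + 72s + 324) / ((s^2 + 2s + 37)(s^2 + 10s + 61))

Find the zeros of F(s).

s = -9, -9

Set the numerator to zero: 4s^2 + 72s + 324 = 0, i.e. 4·(s^2 + 18s + 81) = 0.
Factoring: (s + 9)^2 = 0.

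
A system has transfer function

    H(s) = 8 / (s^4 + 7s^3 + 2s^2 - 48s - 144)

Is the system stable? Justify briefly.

unstable

The denominator s^4 + 7s^3 + 2s^2 - 48s - 144 factors as (s^2 + 4s + 8)(s - 3)(s + 6), giving poles at s = -2 ± 2j, 3, -6.
Since the pole(s) at s = 3 lie in the right half-plane, the system is unstable.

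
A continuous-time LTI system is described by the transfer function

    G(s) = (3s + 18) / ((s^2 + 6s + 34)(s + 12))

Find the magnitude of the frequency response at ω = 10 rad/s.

|G(j10)| ≈ 0.02511

Substitute s = j10: numerator = 18 + j30, denominator = -1392 + j60.
|G(j10)| = |18 + j30| / |-1392 + j60| = 34.986 / 1393.3 ≈ 0.02511.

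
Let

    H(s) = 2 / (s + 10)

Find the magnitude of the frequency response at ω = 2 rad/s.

|H(j2)| ≈ 0.1961

Substitute s = j2: numerator = 2, denominator = 10 + j2.
|H(j2)| = |2| / |10 + j2| = 2 / 10.198 ≈ 0.1961.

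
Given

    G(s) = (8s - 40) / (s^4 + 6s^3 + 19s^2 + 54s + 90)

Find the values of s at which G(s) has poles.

The poles are the roots of the denominator s^4 + 6s^3 + 19s^2 + 54s + 90 = 0.
No real roots exist; factor into two real quadratics: (s^2 + 9)(s^2 + 6s + 10) = 0.
Each quadratic gives a conjugate pair via the quadratic formula.

s = ±3j, -3 ± j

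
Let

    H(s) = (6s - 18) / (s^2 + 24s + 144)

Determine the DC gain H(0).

H(0) = -1/8 ≈ -0.1250

Set s = 0: H(0) = (-18) / (144) = -1/8.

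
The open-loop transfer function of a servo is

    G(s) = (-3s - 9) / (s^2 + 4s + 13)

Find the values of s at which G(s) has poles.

The poles are the roots of the denominator s^2 + 4s + 13 = 0.
Using the quadratic formula: s = (-4 ± √(-36))/2 = -2 ± 3j.

s = -2 ± 3j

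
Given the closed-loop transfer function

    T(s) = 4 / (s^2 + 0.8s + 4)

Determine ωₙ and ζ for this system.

Compare the denominator to the standard form s^2 + 2ζωₙs + ωₙ².
ωₙ² = 4, so ωₙ = 2 rad/s.
2ζωₙ = 0.8, so ζ = 0.8/(2·2) = 0.2.

ωₙ = 2 rad/s, ζ = 0.2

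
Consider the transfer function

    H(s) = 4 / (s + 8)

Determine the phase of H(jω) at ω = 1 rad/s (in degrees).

At s = j1: numerator = 4, denominator = 8 + j1.
∠H = ∠num − ∠den = 0° − (7.1250°) = -7.125°.

∠H(j1) ≈ -7.125°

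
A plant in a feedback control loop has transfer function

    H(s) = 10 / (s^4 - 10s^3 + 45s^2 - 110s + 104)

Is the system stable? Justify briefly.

The denominator s^4 - 10s^3 + 45s^2 - 110s + 104 factors as (s - 4)(s^2 - 4s + 13)(s - 2), giving poles at s = 4, 2 + 3j, 2 - 3j, 2.
Since the pole(s) at s = 4, 2 ± 3j, 2 lie in the right half-plane, the system is unstable.

unstable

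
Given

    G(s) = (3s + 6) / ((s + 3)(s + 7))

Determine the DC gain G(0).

Set s = 0: G(0) = (6) / (21) = 2/7.

G(0) = 2/7 ≈ 0.2857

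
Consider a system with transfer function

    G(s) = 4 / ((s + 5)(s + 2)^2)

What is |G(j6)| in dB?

|G(j6)|_dB ≈ -37.9 dB

Substitute s = j6: numerator = 4, denominator = -304 - j72.
|G(j6)| = |4| / |-304 - j72| = 4 / 312.41 ≈ 0.01280.
In decibels: 20·log₁₀(0.01280) ≈ -37.9 dB.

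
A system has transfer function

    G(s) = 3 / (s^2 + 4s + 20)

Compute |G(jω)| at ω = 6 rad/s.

|G(j6)| ≈ 0.1040

Substitute s = j6: numerator = 3, denominator = -16 + j24.
|G(j6)| = |3| / |-16 + j24| = 3 / 28.844 ≈ 0.1040.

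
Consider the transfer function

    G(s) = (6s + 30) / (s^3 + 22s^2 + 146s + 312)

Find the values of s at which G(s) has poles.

The poles are the roots of the denominator s^3 + 22s^2 + 146s + 312 = 0.
Trying s = -12: the polynomial evaluates to 0, so (s + 12) is a factor.
Dividing out leaves s^2 + 10s + 26 = 0.
The quadratic formula then gives s = -5 ± 1j.

s = -5 ± j, -12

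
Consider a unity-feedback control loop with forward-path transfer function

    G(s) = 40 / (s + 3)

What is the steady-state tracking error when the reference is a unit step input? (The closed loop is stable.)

G(s) has no poles at the origin.
This is a Type 0 system. Kp = lim_{s→0} G(s) = 40/3.
e_ss = 1/(1 + Kp) = 1/(1 + 40/3) = 3/43 ≈ 0.06977.

e_ss = 0.06977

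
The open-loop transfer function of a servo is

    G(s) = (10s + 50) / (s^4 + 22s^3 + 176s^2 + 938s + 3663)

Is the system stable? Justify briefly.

stable

The denominator s^4 + 22s^3 + 176s^2 + 938s + 3663 factors as (s^2 + 2s + 37)(s + 11)(s + 9), giving poles at s = -1 ± 6j, -11, -9.
Since all poles lie strictly in the left half-plane, the system is stable.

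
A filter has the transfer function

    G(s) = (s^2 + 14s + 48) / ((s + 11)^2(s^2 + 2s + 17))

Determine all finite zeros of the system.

Set the numerator to zero: s^2 + 14s + 48 = 0.
Factoring: (s + 8)(s + 6) = 0.

s = -8, -6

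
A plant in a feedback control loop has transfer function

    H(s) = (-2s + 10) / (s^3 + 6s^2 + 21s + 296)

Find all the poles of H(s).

The poles are the roots of the denominator s^3 + 6s^2 + 21s + 296 = 0.
Trying s = -8: the polynomial evaluates to 0, so (s + 8) is a factor.
Dividing out leaves s^2 - 2s + 37 = 0.
The quadratic formula then gives s = 1 ± 6j.

s = 1 + 6j, 1 - 6j, -8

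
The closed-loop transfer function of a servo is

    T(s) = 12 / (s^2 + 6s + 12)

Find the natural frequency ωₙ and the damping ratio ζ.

Compare the denominator to the standard form s^2 + 2ζωₙs + ωₙ².
ωₙ² = 12, so ωₙ = √12 ≈ 3.464 rad/s.
2ζωₙ = 6, so ζ = 6/(2·√12) ≈ 0.8660.

ωₙ ≈ 3.464 rad/s, ζ ≈ 0.8660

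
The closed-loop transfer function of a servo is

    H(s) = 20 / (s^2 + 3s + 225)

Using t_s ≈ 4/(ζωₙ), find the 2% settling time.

Comparing s^2 + 3s + 225 to s^2 + 2ζωₙs + ωₙ²: ωₙ = 15 rad/s and ζ = 3/(2·15) = 0.1.
ζωₙ = 3/2 = 1.5, so t_s ≈ 4/(ζωₙ) = 4/1.5 ≈ 2.667 s.

t_s ≈ 2.667 s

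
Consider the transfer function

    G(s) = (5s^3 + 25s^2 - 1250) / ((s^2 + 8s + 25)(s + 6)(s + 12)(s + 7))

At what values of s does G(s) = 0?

s = 5, -5 ± 5j

Set the numerator to zero: 5s^3 + 25s^2 - 1250 = 0, i.e. 5·(s^3 + 5s^2 - 250) = 0.
Factoring: (s - 5)(s^2 + 10s + 50) = 0.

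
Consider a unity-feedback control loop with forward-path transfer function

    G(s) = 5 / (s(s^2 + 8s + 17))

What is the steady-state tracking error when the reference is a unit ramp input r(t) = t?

G(s) has one pole at the origin.
This is a Type 1 system. Kv = lim_{s→0} s·G(s) = 5/17.
e_ss = 1/Kv = 1/(5/17) = 17/5 ≈ 3.400.

e_ss = 3.400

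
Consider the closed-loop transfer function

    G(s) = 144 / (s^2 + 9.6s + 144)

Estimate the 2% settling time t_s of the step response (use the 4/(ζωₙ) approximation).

t_s ≈ 0.8333 s

Comparing s^2 + 9.6s + 144 to s^2 + 2ζωₙs + ωₙ²: ωₙ = 12 rad/s and ζ = 9.6/(2·12) = 0.4.
ζωₙ = 9.6/2 = 4.8, so t_s ≈ 4/(ζωₙ) = 4/4.8 ≈ 0.8333 s.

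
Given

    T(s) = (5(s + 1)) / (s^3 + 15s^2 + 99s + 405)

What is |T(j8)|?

|T(j8)| ≈ 0.06485

Substitute s = j8: numerator = 5 + j40, denominator = -555 + j280.
|T(j8)| = |5 + j40| / |-555 + j280| = 40.311 / 621.63 ≈ 0.06485.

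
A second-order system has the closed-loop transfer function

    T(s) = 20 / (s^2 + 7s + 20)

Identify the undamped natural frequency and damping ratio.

Compare the denominator to the standard form s^2 + 2ζωₙs + ωₙ².
ωₙ² = 20, so ωₙ = √20 ≈ 4.472 rad/s.
2ζωₙ = 7, so ζ = 7/(2·√20) ≈ 0.7826.
With ζ = 0.7826 the response is underdamped.

ωₙ ≈ 4.472 rad/s, ζ ≈ 0.7826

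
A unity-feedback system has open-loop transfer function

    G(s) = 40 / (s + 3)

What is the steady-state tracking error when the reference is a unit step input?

e_ss = 0.06977

G(s) has no poles at the origin.
This is a Type 0 system. Kp = lim_{s→0} G(s) = 40/3.
e_ss = 1/(1 + Kp) = 1/(1 + 40/3) = 3/43 ≈ 0.06977.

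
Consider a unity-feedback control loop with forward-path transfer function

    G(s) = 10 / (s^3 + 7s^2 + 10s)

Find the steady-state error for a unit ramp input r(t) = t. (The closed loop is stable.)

e_ss = 1

G(s) has one pole at the origin.
This is a Type 1 system. Kv = lim_{s→0} s·G(s) = 10/10 = 1.
e_ss = 1/Kv = 1/(1) = 1.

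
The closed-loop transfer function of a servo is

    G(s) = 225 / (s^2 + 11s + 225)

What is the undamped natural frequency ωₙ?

Compare the denominator to the standard form s^2 + 2ζωₙs + ωₙ².
ωₙ² = 225, so ωₙ = 15 rad/s.

ωₙ = 15 rad/s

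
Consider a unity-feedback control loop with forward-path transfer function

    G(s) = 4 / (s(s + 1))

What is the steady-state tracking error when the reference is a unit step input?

e_ss = 0

G(s) has one pole at the origin.
This is a Type 1 system; for a step input the steady-state error is zero.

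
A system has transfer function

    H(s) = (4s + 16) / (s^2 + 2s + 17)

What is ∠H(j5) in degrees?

At s = j5: numerator = 16 + j20, denominator = -8 + j10.
∠H = ∠num − ∠den = 51.340° − (128.66°) = -77.32°.

∠H(j5) ≈ -77.32°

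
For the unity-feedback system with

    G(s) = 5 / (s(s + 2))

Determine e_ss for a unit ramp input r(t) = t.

e_ss = 0.4000

G(s) has one pole at the origin.
This is a Type 1 system. Kv = lim_{s→0} s·G(s) = 5/2.
e_ss = 1/Kv = 1/(5/2) = 2/5 ≈ 0.4000.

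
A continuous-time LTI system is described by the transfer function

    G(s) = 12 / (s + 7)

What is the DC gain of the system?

G(0) = 12/7 ≈ 1.714

Set s = 0: G(0) = (12) / (7) = 12/7.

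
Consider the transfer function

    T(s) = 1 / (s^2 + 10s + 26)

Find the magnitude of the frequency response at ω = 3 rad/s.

Substitute s = j3: numerator = 1, denominator = 17 + j30.
|T(j3)| = |1| / |17 + j30| = 1 / 34.482 ≈ 0.02900.

|T(j3)| ≈ 0.02900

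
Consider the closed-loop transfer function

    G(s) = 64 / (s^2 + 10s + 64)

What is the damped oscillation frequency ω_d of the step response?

ω_d ≈ 6.245 rad/s

Comparing s^2 + 10s + 64 to s^2 + 2ζωₙs + ωₙ²: ωₙ = 8 rad/s and ζ = 10/(2·8) = 0.625.
ζωₙ = 10/2 = 5, so ω_d = ωₙ√(1−ζ²) = √(ωₙ² − (ζωₙ)²) = √(64 − 5²) = √39 ≈ 6.245 rad/s.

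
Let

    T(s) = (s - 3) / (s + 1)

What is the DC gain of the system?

T(0) = -3

Set s = 0: T(0) = (-3) / (1) = -3.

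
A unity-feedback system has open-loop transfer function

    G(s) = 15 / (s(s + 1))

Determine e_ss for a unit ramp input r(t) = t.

e_ss = 0.06667

G(s) has one pole at the origin.
This is a Type 1 system. Kv = lim_{s→0} s·G(s) = 15/1.
e_ss = 1/Kv = 1/(15) = 1/15 ≈ 0.06667.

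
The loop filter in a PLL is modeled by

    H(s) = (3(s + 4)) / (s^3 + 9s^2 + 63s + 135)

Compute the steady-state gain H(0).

H(0) = 4/45 ≈ 0.08889

Set s = 0: H(0) = (12) / (135) = 4/45.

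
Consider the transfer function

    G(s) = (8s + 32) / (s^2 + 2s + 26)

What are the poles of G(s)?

s = -1 ± 5j

The poles are the roots of the denominator s^2 + 2s + 26 = 0.
Using the quadratic formula: s = (-2 ± √(-100))/2 = -1 ± 5j.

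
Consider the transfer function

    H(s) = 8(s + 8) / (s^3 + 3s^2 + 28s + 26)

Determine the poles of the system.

s = -1 ± 5j, -1

The poles are the roots of the denominator s^3 + 3s^2 + 28s + 26 = 0.
Trying s = -1: the polynomial evaluates to 0, so (s + 1) is a factor.
Dividing out leaves s^2 + 2s + 26 = 0.
The quadratic formula then gives s = -1 ± 5j.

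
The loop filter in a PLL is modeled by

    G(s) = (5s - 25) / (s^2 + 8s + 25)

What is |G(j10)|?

|G(j10)| ≈ 0.5098

Substitute s = j10: numerator = -25 + j50, denominator = -75 + j80.
|G(j10)| = |-25 + j50| / |-75 + j80| = 55.902 / 109.66 ≈ 0.5098.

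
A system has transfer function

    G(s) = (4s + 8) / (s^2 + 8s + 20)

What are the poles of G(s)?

The poles are the roots of the denominator s^2 + 8s + 20 = 0.
Using the quadratic formula: s = (-8 ± √(-16))/2 = -4 ± 2j.

s = -4 ± 2j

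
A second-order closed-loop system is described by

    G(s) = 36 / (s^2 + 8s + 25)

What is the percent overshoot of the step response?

Comparing s^2 + 8s + 25 to s^2 + 2ζωₙs + ωₙ²: ωₙ = 5 rad/s and ζ = 8/(2·5) = 0.8.
%OS = 100·exp(−πζ/√(1−ζ²)) = 100·exp(−π·0.8/√(1−0.8²)) ≈ 1.52%.

%OS ≈ 1.52%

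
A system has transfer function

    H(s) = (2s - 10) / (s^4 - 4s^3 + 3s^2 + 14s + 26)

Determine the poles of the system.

The poles are the roots of the denominator s^4 - 4s^3 + 3s^2 + 14s + 26 = 0.
No real roots exist; factor into two real quadratics: (s^2 - 6s + 13)(s^2 + 2s + 2) = 0.
Each quadratic gives a conjugate pair via the quadratic formula.

s = 3 + 2j, 3 - 2j, -1 + j, -1 - j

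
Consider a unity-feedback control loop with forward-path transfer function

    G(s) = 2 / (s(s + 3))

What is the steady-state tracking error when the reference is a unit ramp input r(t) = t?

G(s) has one pole at the origin.
This is a Type 1 system. Kv = lim_{s→0} s·G(s) = 2/3.
e_ss = 1/Kv = 1/(2/3) = 3/2 ≈ 1.500.

e_ss = 1.500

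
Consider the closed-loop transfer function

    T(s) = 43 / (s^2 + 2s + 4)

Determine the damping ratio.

Compare the denominator to the standard form s^2 + 2ζωₙs + ωₙ².
ωₙ² = 4, so ωₙ = 2 rad/s.
2ζωₙ = 2, so ζ = 2/(2·2) = 0.5.

ζ = 0.5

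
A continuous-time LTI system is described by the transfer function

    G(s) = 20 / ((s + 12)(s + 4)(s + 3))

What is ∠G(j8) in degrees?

At s = j8: numerator = 20, denominator = -1072 + j256.
∠G = ∠num − ∠den = 0° − (166.57°) = -166.6°.

∠G(j8) ≈ -166.6°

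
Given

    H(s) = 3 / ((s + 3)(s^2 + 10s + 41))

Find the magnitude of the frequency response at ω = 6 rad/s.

|H(j6)| ≈ 0.007428

Substitute s = j6: numerator = 3, denominator = -345 + j210.
|H(j6)| = |3| / |-345 + j210| = 3 / 403.89 ≈ 0.007428.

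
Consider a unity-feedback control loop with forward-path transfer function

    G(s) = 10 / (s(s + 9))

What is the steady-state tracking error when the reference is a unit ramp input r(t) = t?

G(s) has one pole at the origin.
This is a Type 1 system. Kv = lim_{s→0} s·G(s) = 10/9.
e_ss = 1/Kv = 1/(10/9) = 9/10 ≈ 0.9000.

e_ss = 0.9000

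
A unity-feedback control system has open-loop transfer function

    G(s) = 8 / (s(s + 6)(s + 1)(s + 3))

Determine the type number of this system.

The denominator has 1 factor of s at the origin (free integrator), so this is a Type 1 system.

Type 1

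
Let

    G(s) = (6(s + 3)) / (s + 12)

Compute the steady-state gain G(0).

G(0) = 3/2 ≈ 1.500

Set s = 0: G(0) = (18) / (12) = 3/2.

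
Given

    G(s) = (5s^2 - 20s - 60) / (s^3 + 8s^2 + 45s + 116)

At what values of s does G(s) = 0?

s = 6, -2

Set the numerator to zero: 5s^2 - 20s - 60 = 0, i.e. 5·(s^2 - 4s - 12) = 0.
Factoring: (s - 6)(s + 2) = 0.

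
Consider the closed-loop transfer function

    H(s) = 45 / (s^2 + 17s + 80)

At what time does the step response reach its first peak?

Comparing s^2 + 17s + 80 to s^2 + 2ζωₙs + ωₙ²: ωₙ = √80 ≈ 8.944 rad/s and ζ = 17/(2·√80) ≈ 0.9503.
ζωₙ = 17/2 = 8.5, so ω_d = ωₙ√(1−ζ²) = √(ωₙ² − (ζωₙ)²) = √(80 − 8.5²) = √7.75 ≈ 2.784 rad/s.
t_p = π/ω_d = π/2.784 ≈ 1.128 s.

t_p ≈ 1.128 s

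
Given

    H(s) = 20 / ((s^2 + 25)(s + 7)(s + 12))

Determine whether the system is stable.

marginally stable

The poles can be read from the denominator factors: s = ±5j, -7, -12.
Since the simple pole(s) at s = ±5j lie on the jω-axis with none in the right half-plane, the system is marginally stable.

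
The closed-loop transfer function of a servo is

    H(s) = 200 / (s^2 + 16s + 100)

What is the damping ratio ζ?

ζ = 0.8

Compare the denominator to the standard form s^2 + 2ζωₙs + ωₙ².
ωₙ² = 100, so ωₙ = 10 rad/s.
2ζωₙ = 16, so ζ = 16/(2·10) = 0.8.
With ζ = 0.8 the response is underdamped.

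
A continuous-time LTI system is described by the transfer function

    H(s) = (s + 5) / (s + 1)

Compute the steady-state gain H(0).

H(0) = 5

Set s = 0: H(0) = (5) / (1) = 5.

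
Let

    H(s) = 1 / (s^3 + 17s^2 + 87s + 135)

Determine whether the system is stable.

The denominator s^3 + 17s^2 + 87s + 135 factors as (s + 9)(s + 3)(s + 5), giving poles at s = -9, -3, -5.
Since all poles lie strictly in the left half-plane, the system is stable.

stable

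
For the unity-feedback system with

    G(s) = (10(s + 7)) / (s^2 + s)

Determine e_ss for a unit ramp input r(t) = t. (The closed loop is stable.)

G(s) has one pole at the origin.
This is a Type 1 system. Kv = lim_{s→0} s·G(s) = 70/1.
e_ss = 1/Kv = 1/(70) = 1/70 ≈ 0.01429.

e_ss = 0.01429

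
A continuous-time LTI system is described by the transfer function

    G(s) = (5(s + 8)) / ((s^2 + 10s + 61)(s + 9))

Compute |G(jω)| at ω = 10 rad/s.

|G(j10)| ≈ 0.04434

Substitute s = j10: numerator = 40 + j50, denominator = -1351 + j510.
|G(j10)| = |40 + j50| / |-1351 + j510| = 64.031 / 1444.1 ≈ 0.04434.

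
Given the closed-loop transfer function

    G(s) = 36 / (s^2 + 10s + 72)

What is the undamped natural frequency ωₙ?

ωₙ ≈ 8.485 rad/s

Compare the denominator to the standard form s^2 + 2ζωₙs + ωₙ².
ωₙ² = 72, so ωₙ = √72 ≈ 8.485 rad/s.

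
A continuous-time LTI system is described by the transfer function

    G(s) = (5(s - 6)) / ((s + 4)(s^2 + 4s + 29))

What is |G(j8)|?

Substitute s = j8: numerator = -30 + j40, denominator = -396 - j152.
|G(j8)| = |-30 + j40| / |-396 - j152| = 50 / 424.17 ≈ 0.1179.

|G(j8)| ≈ 0.1179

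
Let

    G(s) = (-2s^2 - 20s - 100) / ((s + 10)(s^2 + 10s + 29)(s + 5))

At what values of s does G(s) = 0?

s = -5 ± 5j

Set the numerator to zero: -2s^2 - 20s - 100 = 0, i.e. -2·(s^2 + 10s + 50) = 0.
Factoring: (s^2 + 10s + 50) = 0.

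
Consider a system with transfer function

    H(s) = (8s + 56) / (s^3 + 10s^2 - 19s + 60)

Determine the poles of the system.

s = 1 + 2j, 1 - 2j, -12

The poles are the roots of the denominator s^3 + 10s^2 - 19s + 60 = 0.
Trying s = -12: the polynomial evaluates to 0, so (s + 12) is a factor.
Dividing out leaves s^2 - 2s + 5 = 0.
The quadratic formula then gives s = 1 ± 2j.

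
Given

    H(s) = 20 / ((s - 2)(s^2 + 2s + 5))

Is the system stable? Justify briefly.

unstable

The poles can be read from the denominator factors: s = 2, -1 ± 2j.
Since the pole(s) at s = 2 lie in the right half-plane, the system is unstable.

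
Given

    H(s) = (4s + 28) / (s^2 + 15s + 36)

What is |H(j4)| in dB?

|H(j4)|_dB ≈ -5.85 dB

Substitute s = j4: numerator = 28 + j16, denominator = 20 + j60.
|H(j4)| = |28 + j16| / |20 + j60| = 32.249 / 63.246 ≈ 0.5099.
In decibels: 20·log₁₀(0.5099) ≈ -5.85 dB.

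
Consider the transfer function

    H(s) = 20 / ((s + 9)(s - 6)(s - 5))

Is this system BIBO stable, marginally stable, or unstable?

The poles can be read from the denominator factors: s = -9, 6, 5.
Since the pole(s) at s = 6, 5 lie in the right half-plane, the system is unstable.

unstable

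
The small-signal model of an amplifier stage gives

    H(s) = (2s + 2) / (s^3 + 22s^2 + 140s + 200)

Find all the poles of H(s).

The poles are the roots of the denominator s^3 + 22s^2 + 140s + 200 = 0.
Trying s = -10: the polynomial evaluates to 0, so (s + 10) is a factor.
Dividing out leaves s^2 + 12s + 20 = 0.
Factoring the quadratic: (s + 10)(s + 2) = 0.

s = -10, -10, -2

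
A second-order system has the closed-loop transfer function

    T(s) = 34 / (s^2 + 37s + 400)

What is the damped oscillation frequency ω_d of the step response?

Comparing s^2 + 37s + 400 to s^2 + 2ζωₙs + ωₙ²: ωₙ = 20 rad/s and ζ = 37/(2·20) = 0.925.
ζωₙ = 37/2 = 18.5, so ω_d = ωₙ√(1−ζ²) = √(ωₙ² − (ζωₙ)²) = √(400 − 18.5²) = √57.75 ≈ 7.599 rad/s.

ω_d ≈ 7.599 rad/s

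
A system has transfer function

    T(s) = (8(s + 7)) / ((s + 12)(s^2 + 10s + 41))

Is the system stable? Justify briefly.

The poles can be read from the denominator factors: s = -12, -5 + 4j, -5 - 4j.
Since all poles lie strictly in the left half-plane, the system is stable.

stable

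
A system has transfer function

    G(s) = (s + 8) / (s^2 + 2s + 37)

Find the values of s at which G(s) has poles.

s = -1 ± 6j

The poles are the roots of the denominator s^2 + 2s + 37 = 0.
Using the quadratic formula: s = (-2 ± √(-144))/2 = -1 ± 6j.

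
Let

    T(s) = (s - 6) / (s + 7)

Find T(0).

Set s = 0: T(0) = (-6) / (7) = -6/7.

T(0) = -6/7 ≈ -0.8571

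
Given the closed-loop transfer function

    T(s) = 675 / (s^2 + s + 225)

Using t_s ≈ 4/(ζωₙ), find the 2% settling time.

Comparing s^2 + s + 225 to s^2 + 2ζωₙs + ωₙ²: ωₙ = 15 rad/s and ζ = 1/(2·15) ≈ 0.03333.
ζωₙ = 1/2 = 0.5, so t_s ≈ 4/(ζωₙ) = 4/0.5 = 8 s.

t_s ≈ 8 s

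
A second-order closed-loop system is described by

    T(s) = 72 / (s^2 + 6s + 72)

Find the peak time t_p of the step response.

Comparing s^2 + 6s + 72 to s^2 + 2ζωₙs + ωₙ²: ωₙ = √72 ≈ 8.485 rad/s and ζ = 6/(2·√72) ≈ 0.3536.
ζωₙ = 6/2 = 3, so ω_d = ωₙ√(1−ζ²) = √(ωₙ² − (ζωₙ)²) = √(72 − 3²) = √63 ≈ 7.937 rad/s.
t_p = π/ω_d = π/7.937 ≈ 0.3958 s.

t_p ≈ 0.3958 s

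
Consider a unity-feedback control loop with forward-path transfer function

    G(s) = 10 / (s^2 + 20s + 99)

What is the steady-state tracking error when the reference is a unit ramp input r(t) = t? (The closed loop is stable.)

G(s) has no poles at the origin.
This is a Type 0 system; Kv = lim_{s→0} s·G(s) = 0, so the steady-state error for a ramp input is infinite.

e_ss = ∞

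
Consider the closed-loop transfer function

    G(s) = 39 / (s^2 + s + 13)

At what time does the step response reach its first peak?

t_p ≈ 0.8798 s

Comparing s^2 + s + 13 to s^2 + 2ζωₙs + ωₙ²: ωₙ = √13 ≈ 3.606 rad/s and ζ = 1/(2·√13) ≈ 0.1387.
ζωₙ = 1/2 = 0.5, so ω_d = ωₙ√(1−ζ²) = √(ωₙ² − (ζωₙ)²) = √(13 − 0.5²) = √12.75 ≈ 3.571 rad/s.
t_p = π/ω_d = π/3.571 ≈ 0.8798 s.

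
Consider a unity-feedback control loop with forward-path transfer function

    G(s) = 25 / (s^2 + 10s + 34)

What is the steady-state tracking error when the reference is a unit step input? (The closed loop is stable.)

G(s) has no poles at the origin.
This is a Type 0 system. Kp = lim_{s→0} G(s) = 25/34.
e_ss = 1/(1 + Kp) = 1/(1 + 25/34) = 34/59 ≈ 0.5763.

e_ss = 0.5763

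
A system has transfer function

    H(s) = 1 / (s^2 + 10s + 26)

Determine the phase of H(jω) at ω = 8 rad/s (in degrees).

∠H(j8) ≈ -115.4°

At s = j8: numerator = 1, denominator = -38 + j80.
∠H = ∠num − ∠den = 0° − (115.41°) = -115.4°.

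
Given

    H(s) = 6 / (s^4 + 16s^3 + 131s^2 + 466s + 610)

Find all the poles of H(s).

The poles are the roots of the denominator s^4 + 16s^3 + 131s^2 + 466s + 610 = 0.
No real roots exist; factor into two real quadratics: (s^2 + 10s + 61)(s^2 + 6s + 10) = 0.
Each quadratic gives a conjugate pair via the quadratic formula.

s = -5 + 6j, -5 - 6j, -3 + j, -3 - j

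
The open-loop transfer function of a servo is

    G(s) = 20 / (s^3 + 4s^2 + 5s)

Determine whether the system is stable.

The denominator s^3 + 4s^2 + 5s factors as s(s^2 + 4s + 5), giving poles at s = 0, -2 ± j.
Since the simple pole(s) at s = 0 lie on the jω-axis with none in the right half-plane, the system is marginally stable.

marginally stable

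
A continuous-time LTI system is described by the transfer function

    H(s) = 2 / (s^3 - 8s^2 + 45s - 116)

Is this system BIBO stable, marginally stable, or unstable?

unstable

The denominator s^3 - 8s^2 + 45s - 116 factors as (s^2 - 4s + 29)(s - 4), giving poles at s = 2 ± 5j, 4.
Since the pole(s) at s = 2 + 5j, 2 - 5j, 4 lie in the right half-plane, the system is unstable.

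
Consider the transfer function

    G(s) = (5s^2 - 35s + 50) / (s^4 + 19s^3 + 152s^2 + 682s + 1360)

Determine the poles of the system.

The poles are the roots of the denominator s^4 + 19s^3 + 152s^2 + 682s + 1360 = 0.
Trying s = -5: the polynomial evaluates to 0, so (s + 5) is a factor.
Dividing out leaves s^3 + 14s^2 + 82s + 272 = 0.
This factors further as (s^2 + 6s + 34)(s + 8) = 0.

s = -3 ± 5j, -5, -8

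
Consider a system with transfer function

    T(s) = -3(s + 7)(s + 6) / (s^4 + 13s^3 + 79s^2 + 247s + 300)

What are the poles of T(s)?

s = -3 + 4j, -3 - 4j, -3, -4

The poles are the roots of the denominator s^4 + 13s^3 + 79s^2 + 247s + 300 = 0.
Trying s = -3: the polynomial evaluates to 0, so (s + 3) is a factor.
Dividing out leaves s^3 + 10s^2 + 49s + 100 = 0.
This factors further as (s^2 + 6s + 25)(s + 4) = 0.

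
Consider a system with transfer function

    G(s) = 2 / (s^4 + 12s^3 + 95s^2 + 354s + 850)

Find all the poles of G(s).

s = -3 ± 5j, -3 ± 4j

The poles are the roots of the denominator s^4 + 12s^3 + 95s^2 + 354s + 850 = 0.
No real roots exist; factor into two real quadratics: (s^2 + 6s + 34)(s^2 + 6s + 25) = 0.
Each quadratic gives a conjugate pair via the quadratic formula.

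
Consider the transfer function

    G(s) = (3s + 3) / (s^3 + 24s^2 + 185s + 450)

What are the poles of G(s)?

The poles are the roots of the denominator s^3 + 24s^2 + 185s + 450 = 0.
Trying s = -5: the polynomial evaluates to 0, so (s + 5) is a factor.
Dividing out leaves s^2 + 19s + 90 = 0.
Factoring the quadratic: (s + 10)(s + 9) = 0.

s = -5, -10, -9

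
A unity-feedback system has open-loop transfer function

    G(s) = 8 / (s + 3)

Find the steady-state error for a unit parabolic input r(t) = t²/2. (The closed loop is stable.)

e_ss = ∞

G(s) has no poles at the origin.
This is a Type 0 system; Ka = lim_{s→0} s^2·G(s) = 0, so the steady-state error for a parabola input is infinite.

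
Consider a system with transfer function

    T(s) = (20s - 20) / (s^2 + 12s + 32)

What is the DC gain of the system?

T(0) = -5/8 ≈ -0.6250

Set s = 0: T(0) = (-20) / (32) = -5/8.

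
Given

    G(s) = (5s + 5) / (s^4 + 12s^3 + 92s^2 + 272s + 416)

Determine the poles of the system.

The poles are the roots of the denominator s^4 + 12s^3 + 92s^2 + 272s + 416 = 0.
No real roots exist; factor into two real quadratics: (s^2 + 8s + 52)(s^2 + 4s + 8) = 0.
Each quadratic gives a conjugate pair via the quadratic formula.

s = -4 + 6j, -4 - 6j, -2 + 2j, -2 - 2j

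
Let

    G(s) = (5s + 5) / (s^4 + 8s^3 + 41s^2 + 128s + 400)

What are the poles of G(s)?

The poles are the roots of the denominator s^4 + 8s^3 + 41s^2 + 128s + 400 = 0.
No real roots exist; factor into two real quadratics: (s^2 + 16)(s^2 + 8s + 25) = 0.
Each quadratic gives a conjugate pair via the quadratic formula.

s = ±4j, -4 ± 3j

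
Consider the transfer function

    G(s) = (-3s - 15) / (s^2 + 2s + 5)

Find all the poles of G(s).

s = -1 + 2j, -1 - 2j

The poles are the roots of the denominator s^2 + 2s + 5 = 0.
Using the quadratic formula: s = (-2 ± √(-16))/2 = -1 ± 2j.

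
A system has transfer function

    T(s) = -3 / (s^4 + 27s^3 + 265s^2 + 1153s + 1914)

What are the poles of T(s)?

s = -6, -11, -5 ± 2j

The poles are the roots of the denominator s^4 + 27s^3 + 265s^2 + 1153s + 1914 = 0.
Trying s = -6: the polynomial evaluates to 0, so (s + 6) is a factor.
Dividing out leaves s^3 + 21s^2 + 139s + 319 = 0.
This factors further as (s + 11)(s^2 + 10s + 29) = 0.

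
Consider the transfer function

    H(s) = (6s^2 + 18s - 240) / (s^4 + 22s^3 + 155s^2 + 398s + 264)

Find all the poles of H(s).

s = -11, -1, -4, -6

The poles are the roots of the denominator s^4 + 22s^3 + 155s^2 + 398s + 264 = 0.
Trying s = -11: the polynomial evaluates to 0, so (s + 11) is a factor.
Dividing out leaves s^3 + 11s^2 + 34s + 24 = 0.
This factors further as (s + 1)(s + 4)(s + 6) = 0.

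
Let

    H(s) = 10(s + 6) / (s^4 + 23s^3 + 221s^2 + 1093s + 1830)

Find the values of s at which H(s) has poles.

The poles are the roots of the denominator s^4 + 23s^3 + 221s^2 + 1093s + 1830 = 0.
Trying s = -10: the polynomial evaluates to 0, so (s + 10) is a factor.
Dividing out leaves s^3 + 13s^2 + 91s + 183 = 0.
This factors further as (s^2 + 10s + 61)(s + 3) = 0.

s = -5 + 6j, -5 - 6j, -10, -3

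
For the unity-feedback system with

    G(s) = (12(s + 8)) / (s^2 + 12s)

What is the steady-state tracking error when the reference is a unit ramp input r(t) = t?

e_ss = 0.1250

G(s) has one pole at the origin.
This is a Type 1 system. Kv = lim_{s→0} s·G(s) = 96/12 = 8.
e_ss = 1/Kv = 1/(8) = 1/8 ≈ 0.1250.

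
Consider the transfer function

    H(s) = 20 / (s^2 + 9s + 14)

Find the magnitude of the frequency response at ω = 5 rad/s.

|H(j5)| ≈ 0.4317

Substitute s = j5: numerator = 20, denominator = -11 + j45.
|H(j5)| = |20| / |-11 + j45| = 20 / 46.325 ≈ 0.4317.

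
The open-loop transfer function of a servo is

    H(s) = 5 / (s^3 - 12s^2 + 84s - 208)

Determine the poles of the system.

s = 4 ± 6j, 4

The poles are the roots of the denominator s^3 - 12s^2 + 84s - 208 = 0.
Trying s = 4: the polynomial evaluates to 0, so (s - 4) is a factor.
Dividing out leaves s^2 - 8s + 52 = 0.
The quadratic formula then gives s = 4 ± 6j.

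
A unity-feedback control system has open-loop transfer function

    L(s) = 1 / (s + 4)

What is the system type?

The denominator has no factor of s at the origin — no free integrator — so this is a Type 0 system.

Type 0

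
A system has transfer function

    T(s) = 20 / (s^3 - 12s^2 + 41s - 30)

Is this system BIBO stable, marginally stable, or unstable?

The denominator s^3 - 12s^2 + 41s - 30 factors as (s - 5)(s - 6)(s - 1), giving poles at s = 5, 6, 1.
Since the pole(s) at s = 5, 6, 1 lie in the right half-plane, the system is unstable.

unstable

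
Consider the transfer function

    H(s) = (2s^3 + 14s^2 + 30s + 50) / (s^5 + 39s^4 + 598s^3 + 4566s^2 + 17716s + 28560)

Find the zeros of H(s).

s = -1 + 2j, -1 - 2j, -5

Set the numerator to zero: 2s^3 + 14s^2 + 30s + 50 = 0, i.e. 2·(s^3 + 7s^2 + 15s + 25) = 0.
Factoring: (s^2 + 2s + 5)(s + 5) = 0.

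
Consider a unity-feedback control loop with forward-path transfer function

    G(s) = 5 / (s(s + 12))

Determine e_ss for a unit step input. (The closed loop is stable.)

G(s) has one pole at the origin.
This is a Type 1 system; for a step input the steady-state error is zero.

e_ss = 0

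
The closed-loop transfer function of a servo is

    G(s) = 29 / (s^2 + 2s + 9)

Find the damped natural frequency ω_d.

ω_d ≈ 2.828 rad/s

Comparing s^2 + 2s + 9 to s^2 + 2ζωₙs + ωₙ²: ωₙ = 3 rad/s and ζ = 2/(2·3) ≈ 0.3333.
ζωₙ = 2/2 = 1, so ω_d = ωₙ√(1−ζ²) = √(ωₙ² − (ζωₙ)²) = √(9 − 1²) = √8 ≈ 2.828 rad/s.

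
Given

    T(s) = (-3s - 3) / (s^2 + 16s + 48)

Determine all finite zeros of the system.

Set the numerator to zero: -3s - 3 = 0, i.e. -3·(s + 1) = 0.
So s = -1.

s = -1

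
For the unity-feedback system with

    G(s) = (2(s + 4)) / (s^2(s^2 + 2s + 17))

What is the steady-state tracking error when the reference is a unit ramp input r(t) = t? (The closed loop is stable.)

G(s) has 2 poles at the origin.
This is a Type 2 system; for a ramp input the steady-state error is zero.

e_ss = 0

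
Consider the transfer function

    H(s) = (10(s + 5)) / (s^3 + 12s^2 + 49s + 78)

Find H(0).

H(0) = 25/39 ≈ 0.6410

Set s = 0: H(0) = (50) / (78) = 25/39.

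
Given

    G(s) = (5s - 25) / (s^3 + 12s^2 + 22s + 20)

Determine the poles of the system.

s = -1 ± j, -10

The poles are the roots of the denominator s^3 + 12s^2 + 22s + 20 = 0.
Trying s = -10: the polynomial evaluates to 0, so (s + 10) is a factor.
Dividing out leaves s^2 + 2s + 2 = 0.
The quadratic formula then gives s = -1 ± 1j.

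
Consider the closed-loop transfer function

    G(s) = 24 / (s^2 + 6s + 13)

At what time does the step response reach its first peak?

t_p ≈ 1.571 s

Comparing s^2 + 6s + 13 to s^2 + 2ζωₙs + ωₙ²: ωₙ = √13 ≈ 3.606 rad/s and ζ = 6/(2·√13) ≈ 0.8321.
ζωₙ = 6/2 = 3, so ω_d = ωₙ√(1−ζ²) = √(ωₙ² − (ζωₙ)²) = √(13 − 3²) = √4 = 2 rad/s.
t_p = π/ω_d = π/2 ≈ 1.571 s.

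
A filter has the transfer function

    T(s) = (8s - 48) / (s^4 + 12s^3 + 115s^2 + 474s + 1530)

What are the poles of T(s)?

The poles are the roots of the denominator s^4 + 12s^3 + 115s^2 + 474s + 1530 = 0.
No real roots exist; factor into two real quadratics: (s^2 + 6s + 45)(s^2 + 6s + 34) = 0.
Each quadratic gives a conjugate pair via the quadratic formula.

s = -3 + 6j, -3 - 6j, -3 + 5j, -3 - 5j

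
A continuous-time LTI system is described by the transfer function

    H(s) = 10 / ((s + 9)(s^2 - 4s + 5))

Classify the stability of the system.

The poles can be read from the denominator factors: s = -9, 2 + j, 2 - j.
Since the pole(s) at s = 2 + j, 2 - j lie in the right half-plane, the system is unstable.

unstable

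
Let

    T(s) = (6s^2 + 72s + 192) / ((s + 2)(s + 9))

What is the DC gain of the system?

Set s = 0: T(0) = (192) / (18) = 32/3.

T(0) = 32/3 ≈ 10.67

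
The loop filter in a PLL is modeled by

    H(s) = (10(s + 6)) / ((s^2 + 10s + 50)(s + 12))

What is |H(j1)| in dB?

Substitute s = j1: numerator = 60 + j10, denominator = 578 + j169.
|H(j1)| = |60 + j10| / |578 + j169| = 60.828 / 602.20 ≈ 0.1010.
In decibels: 20·log₁₀(0.1010) ≈ -19.9 dB.

|H(j1)|_dB ≈ -19.9 dB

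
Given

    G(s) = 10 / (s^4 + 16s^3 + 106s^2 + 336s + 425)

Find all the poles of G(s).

s = -4 ± 3j, -4 ± j

The poles are the roots of the denominator s^4 + 16s^3 + 106s^2 + 336s + 425 = 0.
No real roots exist; factor into two real quadratics: (s^2 + 8s + 25)(s^2 + 8s + 17) = 0.
Each quadratic gives a conjugate pair via the quadratic formula.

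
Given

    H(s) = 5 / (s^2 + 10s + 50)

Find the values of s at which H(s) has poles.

s = -5 + 5j, -5 - 5j

The poles are the roots of the denominator s^2 + 10s + 50 = 0.
Using the quadratic formula: s = (-10 ± √(-100))/2 = -5 ± 5j.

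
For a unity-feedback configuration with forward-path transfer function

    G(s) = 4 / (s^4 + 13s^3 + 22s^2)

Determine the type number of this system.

Type 2

Factor s from the denominator: s^4 + 13s^3 + 22s^2 = s^2·(s^2 + 13s + 22).
There are 2 poles at the origin, so the system is Type 2.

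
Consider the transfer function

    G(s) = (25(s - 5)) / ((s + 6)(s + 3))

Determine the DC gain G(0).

At s = 0 each factor (s + a) contributes a and each (s^2 + bs + c) contributes c.
G(0) = 25·(-5) / ((6) · (3)) = -125/18 = -125/18.

G(0) = -125/18 ≈ -6.944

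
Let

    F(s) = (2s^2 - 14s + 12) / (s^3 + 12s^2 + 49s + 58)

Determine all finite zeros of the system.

Set the numerator to zero: 2s^2 - 14s + 12 = 0, i.e. 2·(s^2 - 7s + 6) = 0.
Factoring: (s - 1)(s - 6) = 0.

s = 1, 6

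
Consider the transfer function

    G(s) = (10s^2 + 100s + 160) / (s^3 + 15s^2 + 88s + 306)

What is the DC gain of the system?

G(0) = 80/153 ≈ 0.5229

Set s = 0: G(0) = (160) / (306) = 80/153.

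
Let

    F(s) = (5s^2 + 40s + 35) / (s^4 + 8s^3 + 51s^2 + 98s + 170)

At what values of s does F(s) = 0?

Set the numerator to zero: 5s^2 + 40s + 35 = 0, i.e. 5·(s^2 + 8s + 7) = 0.
Factoring: (s + 7)(s + 1) = 0.

s = -7, -1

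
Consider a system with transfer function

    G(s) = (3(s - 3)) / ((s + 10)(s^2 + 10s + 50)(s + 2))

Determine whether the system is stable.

stable

The poles can be read from the denominator factors: s = -10, -5 + 5j, -5 - 5j, -2.
Since all poles lie strictly in the left half-plane, the system is stable.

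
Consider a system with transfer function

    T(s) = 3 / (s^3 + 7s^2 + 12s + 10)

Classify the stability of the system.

stable

The denominator s^3 + 7s^2 + 12s + 10 factors as (s^2 + 2s + 2)(s + 5), giving poles at s = -1 + j, -1 - j, -5.
Since all poles lie strictly in the left half-plane, the system is stable.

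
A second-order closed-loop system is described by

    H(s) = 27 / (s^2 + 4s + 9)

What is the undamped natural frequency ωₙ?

ωₙ = 3 rad/s

Compare the denominator to the standard form s^2 + 2ζωₙs + ωₙ².
ωₙ² = 9, so ωₙ = 3 rad/s.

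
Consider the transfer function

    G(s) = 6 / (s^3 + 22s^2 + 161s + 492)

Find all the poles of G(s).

s = -12, -5 ± 4j

The poles are the roots of the denominator s^3 + 22s^2 + 161s + 492 = 0.
Trying s = -12: the polynomial evaluates to 0, so (s + 12) is a factor.
Dividing out leaves s^2 + 10s + 41 = 0.
The quadratic formula then gives s = -5 ± 4j.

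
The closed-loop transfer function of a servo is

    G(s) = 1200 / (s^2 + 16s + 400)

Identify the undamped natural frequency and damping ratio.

ωₙ = 20 rad/s, ζ = 0.4

Compare the denominator to the standard form s^2 + 2ζωₙs + ωₙ².
ωₙ² = 400, so ωₙ = 20 rad/s.
2ζωₙ = 16, so ζ = 16/(2·20) = 0.4.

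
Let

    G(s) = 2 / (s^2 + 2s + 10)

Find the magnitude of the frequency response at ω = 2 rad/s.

Substitute s = j2: numerator = 2, denominator = 6 + j4.
|G(j2)| = |2| / |6 + j4| = 2 / 7.2111 ≈ 0.2774.

|G(j2)| ≈ 0.2774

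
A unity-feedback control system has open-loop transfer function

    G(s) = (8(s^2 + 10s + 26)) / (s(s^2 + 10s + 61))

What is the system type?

The denominator has 1 factor of s at the origin (free integrator), so this is a Type 1 system.

Type 1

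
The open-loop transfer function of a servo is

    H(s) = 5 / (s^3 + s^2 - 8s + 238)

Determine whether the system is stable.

unstable

The denominator s^3 + s^2 - 8s + 238 factors as (s + 7)(s^2 - 6s + 34), giving poles at s = -7, 3 + 5j, 3 - 5j.
Since the pole(s) at s = 3 + 5j, 3 - 5j lie in the right half-plane, the system is unstable.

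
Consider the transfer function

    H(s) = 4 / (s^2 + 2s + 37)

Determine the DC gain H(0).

H(0) = 4/37 ≈ 0.1081

At s = 0 each factor (s + a) contributes a and each (s^2 + bs + c) contributes c.
H(0) = 4·1 / ((37)) = 4/37 = 4/37.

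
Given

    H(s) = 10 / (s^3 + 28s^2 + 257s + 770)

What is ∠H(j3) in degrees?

∠H(j3) ≈ -55.15°

At s = j3: numerator = 10, denominator = 518 + j744.
∠H = ∠num − ∠den = 0° − (55.153°) = -55.15°.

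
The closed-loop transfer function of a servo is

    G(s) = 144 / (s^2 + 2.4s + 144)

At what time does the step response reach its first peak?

Comparing s^2 + 2.4s + 144 to s^2 + 2ζωₙs + ωₙ²: ωₙ = 12 rad/s and ζ = 2.4/(2·12) = 0.1.
ζωₙ = 2.4/2 = 1.2, so ω_d = ωₙ√(1−ζ²) = √(ωₙ² − (ζωₙ)²) = √(144 − 1.2²) = √142.56 ≈ 11.94 rad/s.
t_p = π/ω_d = π/11.94 ≈ 0.2631 s.

t_p ≈ 0.2631 s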